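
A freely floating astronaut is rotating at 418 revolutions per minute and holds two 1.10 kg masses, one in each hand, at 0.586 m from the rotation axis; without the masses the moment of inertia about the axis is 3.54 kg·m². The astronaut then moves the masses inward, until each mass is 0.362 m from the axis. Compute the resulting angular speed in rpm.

ω₂ ≈ 469 rpm

No external torque acts about the spin axis, so angular momentum is conserved.
I₁ = 3.54 + 2(1.10)(0.586)² = 4.295 kg·m²; I₂ = 3.54 + 2(1.10)(0.362)² = 3.828 kg·m².
ω₂ = I₁ω₁ / I₂ = (4.295)(418 rpm) / (3.828) = 469.0 rpm.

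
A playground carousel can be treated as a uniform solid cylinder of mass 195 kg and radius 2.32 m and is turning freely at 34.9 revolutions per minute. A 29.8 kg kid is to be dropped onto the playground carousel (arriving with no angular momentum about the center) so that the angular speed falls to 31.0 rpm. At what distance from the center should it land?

No external torque acts about the center; L_before = L_after.
I_p = ½(195)(2.32)² = 524.8 kg·m².
I_p ω_i = (I_p + m r²) ω_f ⇒ m r² = I_p(ω_i/ω_f − 1) = 524.8(34.9/31.0 − 1) = 66.02 kg·m².
r = √(66.02/29.8) = 1.488 m.

r ≈ 1.49 m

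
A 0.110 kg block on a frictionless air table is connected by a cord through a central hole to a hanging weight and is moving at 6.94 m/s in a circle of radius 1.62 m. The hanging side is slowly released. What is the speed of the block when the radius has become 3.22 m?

v₂ ≈ 3.49 m/s

Central (radial) force ⇒ zero torque about the center ⇒ m v r is constant.
v₂ = v₁ r₁ / r₂ = (6.94)(1.62) / (3.22) = 3.492 m/s.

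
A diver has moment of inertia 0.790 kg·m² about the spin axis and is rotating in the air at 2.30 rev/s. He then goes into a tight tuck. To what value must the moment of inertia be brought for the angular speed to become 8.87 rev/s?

I₂ ≈ 0.205 kg·m²

With no external torque about the axis, L is conserved: I₁ω₁ = I₂ω₂.
I₂ = I₁ω₁ / ω₂ = (0.790)(2.30) / (8.87) = 0.2048 kg·m².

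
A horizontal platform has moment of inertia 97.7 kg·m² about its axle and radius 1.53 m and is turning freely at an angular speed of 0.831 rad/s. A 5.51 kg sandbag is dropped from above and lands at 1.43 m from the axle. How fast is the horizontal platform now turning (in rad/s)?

ω_f ≈ 0.745 rad/s

No external torque acts about the axle; L_before = L_after.
Added inertia Σmr² = (5.51)(1.43)² = 11.27 kg·m²; I_f = 97.70 + 11.27 = 109.0 kg·m².
ω_f = I_p ω_i / I_f = (97.70)(0.831) / 109.0 = 0.7451 rad/s.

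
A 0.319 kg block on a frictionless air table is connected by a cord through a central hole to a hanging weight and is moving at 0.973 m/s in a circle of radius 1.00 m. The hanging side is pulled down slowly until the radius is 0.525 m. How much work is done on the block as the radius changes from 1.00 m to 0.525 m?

The only horizontal force on the mass is along the cord (radial), so it exerts no torque about the hole and angular momentum m v r is conserved.
v₂ = v₁ r₁ / r₂ = (0.973)(1.00) / (0.525) = 1.853 m/s.
W = ΔKE = ½m(v₂² − v₁²) = 0.3969 J.

W ≈ 0.397 J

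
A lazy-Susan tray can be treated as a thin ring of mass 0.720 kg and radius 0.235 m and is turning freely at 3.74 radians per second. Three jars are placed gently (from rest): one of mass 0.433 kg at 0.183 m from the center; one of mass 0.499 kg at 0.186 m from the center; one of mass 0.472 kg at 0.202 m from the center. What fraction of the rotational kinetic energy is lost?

The added mass arrives with no angular momentum about the center, and any external torque about the center is negligible, so the system's angular momentum is conserved.
I_p = (0.720)(0.235)² = 0.03976 kg·m².
Added inertia Σmr² = (0.433)(0.183)² + (0.499)(0.186)² + (0.472)(0.202)² = 0.05102 kg·m²; I_f = 0.03976 + 0.05102 = 0.09079 kg·m².
ω_f = I_p ω_i / I_f = (0.03976)(3.74) / 0.09079 = 1.638 rad/s.
KE_i = ½(0.03976)(3.740 rad/s)² = 0.2781 J; KE_f = ½(0.09079)(1.638)² = 0.1218 J.
Fraction lost = 0.5620.

fraction ≈ 0.562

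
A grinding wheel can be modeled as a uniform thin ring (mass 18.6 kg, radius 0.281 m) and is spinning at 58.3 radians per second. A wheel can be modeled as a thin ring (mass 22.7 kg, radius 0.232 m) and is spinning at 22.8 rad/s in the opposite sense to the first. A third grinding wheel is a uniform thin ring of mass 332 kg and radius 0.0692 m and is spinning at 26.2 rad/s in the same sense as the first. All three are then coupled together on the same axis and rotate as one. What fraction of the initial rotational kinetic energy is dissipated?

No external torque acts about the common axis, so total angular momentum is conserved.
Moments of inertia: I_A = (18.6)(0.281)² = 1.469 kg·m²; I_B = (22.7)(0.232)² = 1.222 kg·m²; I_C = (332)(0.0692)² = 1.590 kg·m².
Taking A's sense as positive: L = (1.469)(58.3) − (1.222)(22.8) + (1.590)(26.2) = 99.42 kg·m²·rad/s.
Combined I = 1.469 + 1.222 + 1.590 = 4.280 kg·m².
ω_f = L / I = 99.42 / 4.280 = 23.23 rad/s.
KE_i = ½ΣIω² = 3359 J; KE_f = ½(4.280)(23.23)² = 1155 J.
Fraction dissipated = (KE_i − KE_f)/KE_i = 0.6563.

fraction ≈ 0.656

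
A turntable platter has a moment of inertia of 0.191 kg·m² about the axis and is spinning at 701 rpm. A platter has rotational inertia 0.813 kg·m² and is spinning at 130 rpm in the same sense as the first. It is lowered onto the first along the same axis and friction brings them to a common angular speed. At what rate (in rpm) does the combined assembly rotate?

No external torque acts about the common axis, so total angular momentum is conserved.
Taking A's sense as positive: L = (0.1910)(701) + (0.8130)(130) = 239.6 kg·m²·rpm.
Combined I = 0.1910 + 0.8130 = 1.004 kg·m².
ω_f = L / I = 239.6 / 1.004 = 238.6 rpm.

|ω_f| ≈ 239 rpm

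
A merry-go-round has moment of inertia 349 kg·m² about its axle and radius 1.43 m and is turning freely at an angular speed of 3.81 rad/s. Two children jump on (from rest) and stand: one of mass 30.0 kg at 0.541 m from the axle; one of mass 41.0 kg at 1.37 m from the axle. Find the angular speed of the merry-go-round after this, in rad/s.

No external torque acts about the axle; L_before = L_after.
Added inertia Σmr² = (30.0)(0.541)² + (41.0)(1.37)² = 85.73 kg·m²; I_f = 349.0 + 85.73 = 434.7 kg·m².
ω_f = I_p ω_i / I_f = (349.0)(3.81) / 434.7 = 3.059 rad/s.

ω_f ≈ 3.06 rad/s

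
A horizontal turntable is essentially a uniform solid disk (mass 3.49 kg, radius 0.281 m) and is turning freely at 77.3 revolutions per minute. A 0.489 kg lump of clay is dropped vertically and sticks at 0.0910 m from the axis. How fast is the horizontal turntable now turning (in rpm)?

ω_f ≈ 75.1 rpm

No external torque acts about the axis; L_before = L_after.
I_p = ½(3.49)(0.281)² = 0.1378 kg·m².
Added inertia Σmr² = (0.489)(0.0910)² = 0.004049 kg·m²; I_f = 0.1378 + 0.004049 = 0.1418 kg·m².
ω_f = I_p ω_i / I_f = (0.1378)(77.3) / 0.1418 = 75.09 rpm.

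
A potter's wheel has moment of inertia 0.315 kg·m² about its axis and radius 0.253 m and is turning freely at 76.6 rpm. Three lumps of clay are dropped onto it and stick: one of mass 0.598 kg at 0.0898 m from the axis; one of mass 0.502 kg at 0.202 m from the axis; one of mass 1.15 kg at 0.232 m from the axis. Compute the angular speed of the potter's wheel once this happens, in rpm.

ω_f ≈ 60.0 rpm

The added mass arrives with no angular momentum about the axis, and any external torque about the axis is negligible, so the system's angular momentum is conserved.
Added inertia Σmr² = (0.598)(0.0898)² + (0.502)(0.202)² + (1.15)(0.232)² = 0.08720 kg·m²; I_f = 0.3150 + 0.08720 = 0.4022 kg·m².
ω_f = I_p ω_i / I_f = (0.3150)(76.6) / 0.4022 = 59.99 rpm.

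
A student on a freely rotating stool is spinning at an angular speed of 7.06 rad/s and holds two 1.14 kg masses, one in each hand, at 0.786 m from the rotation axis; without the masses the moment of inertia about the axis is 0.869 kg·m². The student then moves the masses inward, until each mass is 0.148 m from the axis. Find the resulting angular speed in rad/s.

ω₂ ≈ 17.5 rad/s

Angular momentum about the spin axis is conserved since the torque about it is zero.
I₁ = 0.869 + 2(1.14)(0.786)² = 2.278 kg·m²; I₂ = 0.869 + 2(1.14)(0.148)² = 0.9189 kg·m².
ω₂ = I₁ω₁ / I₂ = (2.278)(7.06 rad/s) / (0.9189) = 17.50 rad/s.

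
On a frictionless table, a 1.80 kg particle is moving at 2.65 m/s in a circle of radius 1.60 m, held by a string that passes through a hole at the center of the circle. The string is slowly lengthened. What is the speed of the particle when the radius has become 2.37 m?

The only horizontal force on the mass is along the cord (radial), so it exerts no torque about the hole and angular momentum m v r is conserved.
v₂ = v₁ r₁ / r₂ = (2.65)(1.60) / (2.37) = 1.789 m/s.

v₂ ≈ 1.79 m/s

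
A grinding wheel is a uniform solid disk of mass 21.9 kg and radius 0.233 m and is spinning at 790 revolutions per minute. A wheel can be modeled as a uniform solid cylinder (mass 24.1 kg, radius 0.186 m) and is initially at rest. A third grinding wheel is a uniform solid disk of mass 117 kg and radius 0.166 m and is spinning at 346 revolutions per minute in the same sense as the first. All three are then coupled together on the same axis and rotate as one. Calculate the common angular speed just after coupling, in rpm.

The coupling torques are internal; angular momentum about the shared axis is conserved.
Moments of inertia: I_A = ½(21.9)(0.233)² = 0.5945 kg·m²; I_B = ½(24.1)(0.186)² = 0.4169 kg·m²; I_C = ½(117)(0.166)² = 1.612 kg·m².
Taking A's sense as positive: L = (0.5945)(790) + (1.612)(346) = 1027 kg·m²·rpm.
Combined I = 0.5945 + 0.4169 + 1.612 = 2.623 kg·m².
ω_f = L / I = 1027 / 2.623 = 391.6 rpm.

|ω_f| ≈ 392 rpm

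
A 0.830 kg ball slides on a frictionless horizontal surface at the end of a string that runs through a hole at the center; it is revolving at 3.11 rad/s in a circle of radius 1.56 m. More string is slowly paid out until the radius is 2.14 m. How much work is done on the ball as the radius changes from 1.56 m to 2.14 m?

The constraining force is radial, so m r² ω about the center is conserved.
ω₂ = ω₁ (r₁/r₂)² = (3.11)(1.56/2.14)² = 1.653 rad/s.
W = ΔKE = ½m(v₂² − v₁²) = -4.577 J.

W ≈ -4.58 J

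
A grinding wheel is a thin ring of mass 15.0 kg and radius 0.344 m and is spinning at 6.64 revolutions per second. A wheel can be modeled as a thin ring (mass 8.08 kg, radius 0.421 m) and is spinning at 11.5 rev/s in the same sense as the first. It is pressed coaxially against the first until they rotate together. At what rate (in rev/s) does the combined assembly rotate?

|ω_f| ≈ 8.81 rev/s

No external torque acts about the common axis, so total angular momentum is conserved.
Moments of inertia: I_A = (15.0)(0.344)² = 1.775 kg·m²; I_B = (8.08)(0.421)² = 1.432 kg·m².
Taking A's sense as positive: L = (1.775)(6.64) + (1.432)(11.5) = 28.26 kg·m²·rev/s.
Combined I = 1.775 + 1.432 = 3.207 kg·m².
ω_f = L / I = 28.26 / 3.207 = 8.810 rev/s.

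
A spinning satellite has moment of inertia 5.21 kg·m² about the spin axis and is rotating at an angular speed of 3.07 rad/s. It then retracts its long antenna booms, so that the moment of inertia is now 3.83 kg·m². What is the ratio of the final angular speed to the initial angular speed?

Angular momentum about the spin axis is conserved since the torque about it is zero.
ω₂/ω₁ = I₁/I₂ = 5.210 / 3.830 = 1.360.

ω₂/ω₁ ≈ 1.36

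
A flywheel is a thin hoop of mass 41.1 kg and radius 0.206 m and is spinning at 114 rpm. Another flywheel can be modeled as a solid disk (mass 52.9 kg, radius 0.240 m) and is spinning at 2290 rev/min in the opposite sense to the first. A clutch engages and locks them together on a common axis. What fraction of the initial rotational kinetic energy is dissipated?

The coupling torques are internal; angular momentum about the shared axis is conserved.
Moments of inertia: I_A = (41.1)(0.206)² = 1.744 kg·m²; I_B = ½(52.9)(0.240)² = 1.524 kg·m².
Taking A's sense as positive: L = (1.744)(114) − (1.524)(2290) = -3290 kg·m²·rpm.
Combined I = 1.744 + 1.524 = 3.268 kg·m².
ω_f = L / I = -3290 / 3.268 = -1007 rpm.
KE_i = ½ΣIω² = 43930 J; KE_f = ½(3.268)(105.4)² = 18160 J.
Fraction dissipated = (KE_i − KE_f)/KE_i = 0.5866.

fraction ≈ 0.587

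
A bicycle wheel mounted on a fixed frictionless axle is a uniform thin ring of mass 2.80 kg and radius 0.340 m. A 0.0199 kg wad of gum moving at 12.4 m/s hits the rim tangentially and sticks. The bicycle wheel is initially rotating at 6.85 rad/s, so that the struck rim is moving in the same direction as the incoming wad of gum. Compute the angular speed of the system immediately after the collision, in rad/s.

|ω_f| ≈ 7.06 rad/s

About the axle the impulsive forces during the collision are internal, so angular momentum about that axis is conserved.
I_p = (2.80)(0.340)² = 0.3237 kg·m². Taking the sense of the wad of gum's angular momentum as positive, L_{wad} = m v R = (0.0199)(12.4)(0.340) = 0.08390 kg·m²/s.
L_i = +I_p ω_p + m v R = +(0.3237)(6.85) + 0.08390 = 2.301 kg·m²/s.
After sticking, I_f = I_p + m R² = 0.3237 + (0.0199)(0.340)² = 0.3260 kg·m².
ω_f = L_i / I_f = 2.301 / 0.3260 = 7.059 rad/s.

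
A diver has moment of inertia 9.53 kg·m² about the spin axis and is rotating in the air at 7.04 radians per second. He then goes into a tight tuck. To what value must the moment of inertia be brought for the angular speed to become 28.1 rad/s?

I₂ ≈ 2.39 kg·m²

With no external torque about the axis, L is conserved: I₁ω₁ = I₂ω₂.
I₂ = I₁ω₁ / ω₂ = (9.53)(7.04) / (28.1) = 2.388 kg·m².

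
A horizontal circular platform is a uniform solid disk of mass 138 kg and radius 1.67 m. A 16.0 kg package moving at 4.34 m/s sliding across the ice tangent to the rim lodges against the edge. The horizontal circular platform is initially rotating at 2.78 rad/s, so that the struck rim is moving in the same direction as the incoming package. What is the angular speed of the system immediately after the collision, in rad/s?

|ω_f| ≈ 2.75 rad/s

The axle reaction passes through the central axle and exerts no torque about it; angular momentum about the central axle is conserved through the impact.
I_p = ½(138)(1.67)² = 192.4 kg·m². Taking the sense of the package's angular momentum as positive, L_{package} = m v R = (16.0)(4.34)(1.67) = 116.0 kg·m²/s.
L_i = +I_p ω_p + m v R = +(192.4)(2.78) + 116.0 = 650.9 kg·m²/s.
After sticking, I_f = I_p + m R² = 192.4 + (16.0)(1.67)² = 237.1 kg·m².
ω_f = L_i / I_f = 650.9 / 237.1 = 2.746 rad/s.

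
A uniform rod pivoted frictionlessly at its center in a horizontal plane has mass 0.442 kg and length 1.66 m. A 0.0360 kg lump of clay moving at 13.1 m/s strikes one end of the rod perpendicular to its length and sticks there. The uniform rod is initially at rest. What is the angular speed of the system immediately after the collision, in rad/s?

The axle reaction passes through the pivot and exerts no torque about it; angular momentum about the pivot is conserved through the impact.
I_p = (1/12)(0.442)(1.66)² = 0.1015 kg·m². Taking the sense of the lump of clay's angular momentum as positive, L_{lump} = m v R = (0.0360)(13.1)(1.66/2) = 0.3914 kg·m²/s.
L_i = 0 + 0.3914 = 0.3914 kg·m²/s.
After sticking, I_f = I_p + m R² = 0.1015 + (0.0360)(1.66/2)² = 0.1263 kg·m².
ω_f = L_i / I_f = 0.3914 / 0.1263 = 3.099 rad/s.

|ω_f| ≈ 3.10 rad/s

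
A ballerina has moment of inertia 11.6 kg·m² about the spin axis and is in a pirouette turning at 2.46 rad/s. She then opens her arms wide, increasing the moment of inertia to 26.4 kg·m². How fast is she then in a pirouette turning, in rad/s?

No external torque acts about the spin axis, so angular momentum is conserved.
ω₂ = I₁ω₁ / I₂ = (11.60)(2.46 rad/s) / (26.40) = 1.081 rad/s.

ω₂ ≈ 1.08 rad/s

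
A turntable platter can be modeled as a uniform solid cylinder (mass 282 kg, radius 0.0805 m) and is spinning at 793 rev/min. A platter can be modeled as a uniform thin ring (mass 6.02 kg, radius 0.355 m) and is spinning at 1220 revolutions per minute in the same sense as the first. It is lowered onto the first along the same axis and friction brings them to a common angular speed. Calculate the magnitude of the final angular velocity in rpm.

No external torque acts about the common axis, so total angular momentum is conserved.
Moments of inertia: I_A = ½(282)(0.0805)² = 0.9137 kg·m²; I_B = (6.02)(0.355)² = 0.7587 kg·m².
Taking A's sense as positive: L = (0.9137)(793) + (0.7587)(1220) = 1650 kg·m²·rpm.
Combined I = 0.9137 + 0.7587 = 1.672 kg·m².
ω_f = L / I = 1650 / 1.672 = 986.7 rpm.

|ω_f| ≈ 987 rpm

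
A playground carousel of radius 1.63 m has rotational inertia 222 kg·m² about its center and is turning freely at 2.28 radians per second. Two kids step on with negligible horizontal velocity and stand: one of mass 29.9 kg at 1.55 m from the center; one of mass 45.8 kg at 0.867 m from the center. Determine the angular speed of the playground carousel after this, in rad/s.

The added mass arrives with no angular momentum about the center, and any external torque about the center is negligible, so the system's angular momentum is conserved.
Added inertia Σmr² = (29.9)(1.55)² + (45.8)(0.867)² = 106.3 kg·m²; I_f = 222.0 + 106.3 = 328.3 kg·m².
ω_f = I_p ω_i / I_f = (222.0)(2.28) / 328.3 = 1.542 rad/s.

ω_f ≈ 1.54 rad/s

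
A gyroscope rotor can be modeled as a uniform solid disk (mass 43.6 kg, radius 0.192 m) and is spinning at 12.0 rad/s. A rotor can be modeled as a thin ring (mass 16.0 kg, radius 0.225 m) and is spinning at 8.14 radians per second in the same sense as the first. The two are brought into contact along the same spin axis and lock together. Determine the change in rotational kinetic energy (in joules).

The coupling torques are internal; angular momentum about the shared axis is conserved.
Moments of inertia: I_A = ½(43.6)(0.192)² = 0.8036 kg·m²; I_B = (16.0)(0.225)² = 0.8100 kg·m².
Taking A's sense as positive: L = (0.8036)(12.0) + (0.8100)(8.14) = 16.24 kg·m²·rad/s.
Combined I = 0.8036 + 0.8100 = 1.614 kg·m².
ω_f = L / I = 16.24 / 1.614 = 10.06 rad/s.
KE_i = ½ΣIω² = 84.70 J; KE_f = ½(1.614)(10.06)² = 81.69 J.

ΔKE ≈ -3.01 J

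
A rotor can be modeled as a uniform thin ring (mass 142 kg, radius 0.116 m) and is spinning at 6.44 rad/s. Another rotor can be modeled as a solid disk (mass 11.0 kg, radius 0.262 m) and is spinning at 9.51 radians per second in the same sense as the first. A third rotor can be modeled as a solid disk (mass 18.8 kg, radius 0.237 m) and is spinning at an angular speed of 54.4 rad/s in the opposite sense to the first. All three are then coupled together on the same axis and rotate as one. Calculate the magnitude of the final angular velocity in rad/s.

The coupling torques are internal; angular momentum about the shared axis is conserved.
Moments of inertia: I_A = (142)(0.116)² = 1.911 kg·m²; I_B = ½(11.0)(0.262)² = 0.3775 kg·m²; I_C = ½(18.8)(0.237)² = 0.5280 kg·m².
Taking A's sense as positive: L = (1.911)(6.44) + (0.3775)(9.51) − (0.5280)(54.4) = -12.83 kg·m²·rad/s.
Combined I = 1.911 + 0.3775 + 0.5280 = 2.816 kg·m².
ω_f = L / I = -12.83 / 2.816 = -4.555 rad/s.

|ω_f| ≈ 4.55 rad/s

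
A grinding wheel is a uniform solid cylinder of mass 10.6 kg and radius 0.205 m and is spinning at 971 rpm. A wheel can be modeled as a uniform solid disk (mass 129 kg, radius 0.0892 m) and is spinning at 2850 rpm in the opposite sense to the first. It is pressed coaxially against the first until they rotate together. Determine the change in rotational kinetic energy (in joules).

ΔKE ≈ -12400 J

The coupling torques are internal; angular momentum about the shared axis is conserved.
Moments of inertia: I_A = ½(10.6)(0.205)² = 0.2227 kg·m²; I_B = ½(129)(0.0892)² = 0.5132 kg·m².
Taking A's sense as positive: L = (0.2227)(971) − (0.5132)(2850) = -1246 kg·m²·rpm.
Combined I = 0.2227 + 0.5132 = 0.7359 kg·m².
ω_f = L / I = -1246 / 0.7359 = -1694 rpm.
KE_i = ½ΣIω² = 24010 J; KE_f = ½(0.7359)(177.3)² = 11570 J.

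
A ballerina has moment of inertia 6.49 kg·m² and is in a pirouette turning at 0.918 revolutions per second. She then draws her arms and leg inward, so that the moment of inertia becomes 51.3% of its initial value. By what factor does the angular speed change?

ω₂/ω₁ ≈ 1.95

With no external torque about the axis, L is conserved: I₁ω₁ = I₂ω₂.
I₂ = 0.513 × 6.49 = 3.329 kg·m².
ω₂/ω₁ = I₁/I₂ = 6.490 / 3.329 = 1.949.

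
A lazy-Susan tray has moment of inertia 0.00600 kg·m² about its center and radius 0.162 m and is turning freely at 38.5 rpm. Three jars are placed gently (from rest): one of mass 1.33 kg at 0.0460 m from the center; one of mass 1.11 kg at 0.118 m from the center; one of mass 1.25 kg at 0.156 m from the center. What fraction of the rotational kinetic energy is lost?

No external torque acts about the center; L_before = L_after.
Added inertia Σmr² = (1.33)(0.0460)² + (1.11)(0.118)² + (1.25)(0.156)² = 0.04869 kg·m²; I_f = 0.006000 + 0.04869 = 0.05469 kg·m².
ω_f = I_p ω_i / I_f = (0.006000)(38.5) / 0.05469 = 4.224 rpm.
KE_i = ½(0.006000)(4.032 rad/s)² = 0.04876 J; KE_f = ½(0.05469)(0.4423)² = 0.005350 J.
Fraction lost = 0.8903.

fraction ≈ 0.890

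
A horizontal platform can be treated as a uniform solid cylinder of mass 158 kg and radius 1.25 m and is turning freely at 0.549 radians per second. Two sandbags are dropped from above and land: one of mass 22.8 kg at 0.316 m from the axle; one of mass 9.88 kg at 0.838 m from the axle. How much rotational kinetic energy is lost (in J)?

No external torque acts about the axle; L_before = L_after.
I_p = ½(158)(1.25)² = 123.4 kg·m².
Added inertia Σmr² = (22.8)(0.316)² + (9.88)(0.838)² = 9.215 kg·m²; I_f = 123.4 + 9.215 = 132.7 kg·m².
ω_f = I_p ω_i / I_f = (123.4)(0.549) / 132.7 = 0.5109 rad/s.
KE_i = ½(123.4)(0.5490 rad/s)² = 18.60 J; KE_f = ½(132.7)(0.5109)² = 17.31 J.

energy lost ≈ 1.29 J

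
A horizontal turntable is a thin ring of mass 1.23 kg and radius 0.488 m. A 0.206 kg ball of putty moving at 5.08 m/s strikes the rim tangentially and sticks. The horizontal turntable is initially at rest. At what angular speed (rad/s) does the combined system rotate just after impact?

|ω_f| ≈ 1.49 rad/s

About the axle the impulsive forces during the collision are internal, so angular momentum about that axis is conserved.
I_p = (1.23)(0.488)² = 0.2929 kg·m². Taking the sense of the ball of putty's angular momentum as positive, L_{ball} = m v R = (0.206)(5.08)(0.488) = 0.5107 kg·m²/s.
L_i = 0 + 0.5107 = 0.5107 kg·m²/s.
After sticking, I_f = I_p + m R² = 0.2929 + (0.206)(0.488)² = 0.3420 kg·m².
ω_f = L_i / I_f = 0.5107 / 0.3420 = 1.493 rad/s.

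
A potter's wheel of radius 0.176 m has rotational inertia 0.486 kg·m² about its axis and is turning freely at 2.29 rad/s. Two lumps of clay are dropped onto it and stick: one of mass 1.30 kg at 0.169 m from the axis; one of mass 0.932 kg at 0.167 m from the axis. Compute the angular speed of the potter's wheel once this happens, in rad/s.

ω_f ≈ 2.03 rad/s

No external torque acts about the axis; L_before = L_after.
Added inertia Σmr² = (1.30)(0.169)² + (0.932)(0.167)² = 0.06312 kg·m²; I_f = 0.4860 + 0.06312 = 0.5491 kg·m².
ω_f = I_p ω_i / I_f = (0.4860)(2.29) / 0.5491 = 2.027 rad/s.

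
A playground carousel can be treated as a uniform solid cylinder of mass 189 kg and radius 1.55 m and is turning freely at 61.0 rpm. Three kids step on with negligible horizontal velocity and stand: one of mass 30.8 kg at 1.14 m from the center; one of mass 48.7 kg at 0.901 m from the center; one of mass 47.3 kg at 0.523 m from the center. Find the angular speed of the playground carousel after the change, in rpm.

The added mass arrives with no angular momentum about the center, and any external torque about the center is negligible, so the system's angular momentum is conserved.
I_p = ½(189)(1.55)² = 227.0 kg·m².
Added inertia Σmr² = (30.8)(1.14)² + (48.7)(0.901)² + (47.3)(0.523)² = 92.50 kg·m²; I_f = 227.0 + 92.50 = 319.5 kg·m².
ω_f = I_p ω_i / I_f = (227.0)(61.0) / 319.5 = 43.34 rpm.

ω_f ≈ 43.3 rpm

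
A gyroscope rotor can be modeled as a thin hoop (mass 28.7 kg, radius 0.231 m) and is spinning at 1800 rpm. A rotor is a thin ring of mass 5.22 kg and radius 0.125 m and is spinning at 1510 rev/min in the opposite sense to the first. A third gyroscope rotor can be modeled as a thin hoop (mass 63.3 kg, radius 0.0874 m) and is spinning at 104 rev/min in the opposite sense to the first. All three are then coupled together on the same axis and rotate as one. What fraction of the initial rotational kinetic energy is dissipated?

The coupling torques are internal; angular momentum about the shared axis is conserved.
Moments of inertia: I_A = (28.7)(0.231)² = 1.531 kg·m²; I_B = (5.22)(0.125)² = 0.08156 kg·m²; I_C = (63.3)(0.0874)² = 0.4835 kg·m².
Taking A's sense as positive: L = (1.531)(1800) − (0.08156)(1510) − (0.4835)(104) = 2583 kg·m²·rpm.
Combined I = 1.531 + 0.08156 + 0.4835 = 2.097 kg·m².
ω_f = L / I = 2583 / 2.097 = 1232 rpm.
KE_i = ½ΣIω² = 28260 J; KE_f = ½(2.097)(129.0)² = 17450 J.
Fraction dissipated = (KE_i − KE_f)/KE_i = 0.3824.

fraction ≈ 0.382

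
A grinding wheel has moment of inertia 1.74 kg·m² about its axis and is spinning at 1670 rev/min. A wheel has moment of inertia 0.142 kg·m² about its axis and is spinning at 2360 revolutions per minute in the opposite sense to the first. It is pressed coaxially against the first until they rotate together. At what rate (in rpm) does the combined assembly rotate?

|ω_f| ≈ 1370 rpm

The coupling torques are internal; angular momentum about the shared axis is conserved.
Taking A's sense as positive: L = (1.740)(1670) − (0.1420)(2360) = 2571 kg·m²·rpm.
Combined I = 1.740 + 0.1420 = 1.882 kg·m².
ω_f = L / I = 2571 / 1.882 = 1366 rpm.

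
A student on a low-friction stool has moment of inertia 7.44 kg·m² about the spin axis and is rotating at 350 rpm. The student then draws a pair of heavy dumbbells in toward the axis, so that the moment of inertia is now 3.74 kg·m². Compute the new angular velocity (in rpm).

ω₂ ≈ 696 rpm

With no external torque about the axis, L is conserved: I₁ω₁ = I₂ω₂.
ω₂ = I₁ω₁ / I₂ = (7.440)(350 rpm) / (3.740) = 696.3 rpm.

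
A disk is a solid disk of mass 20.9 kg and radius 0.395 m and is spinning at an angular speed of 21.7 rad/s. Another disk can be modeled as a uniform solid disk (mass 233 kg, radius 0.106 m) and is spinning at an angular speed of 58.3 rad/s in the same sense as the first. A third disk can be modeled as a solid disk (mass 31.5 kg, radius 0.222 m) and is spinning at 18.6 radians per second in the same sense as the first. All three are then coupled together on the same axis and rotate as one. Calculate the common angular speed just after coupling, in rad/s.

The coupling torques are internal; angular momentum about the shared axis is conserved.
Moments of inertia: I_A = ½(20.9)(0.395)² = 1.630 kg·m²; I_B = ½(233)(0.106)² = 1.309 kg·m²; I_C = ½(31.5)(0.222)² = 0.7762 kg·m².
Taking A's sense as positive: L = (1.630)(21.7) + (1.309)(58.3) + (0.7762)(18.6) = 126.1 kg·m²·rad/s.
Combined I = 1.630 + 1.309 + 0.7762 = 3.716 kg·m².
ω_f = L / I = 126.1 / 3.716 = 33.95 rad/s.

|ω_f| ≈ 33.9 rad/s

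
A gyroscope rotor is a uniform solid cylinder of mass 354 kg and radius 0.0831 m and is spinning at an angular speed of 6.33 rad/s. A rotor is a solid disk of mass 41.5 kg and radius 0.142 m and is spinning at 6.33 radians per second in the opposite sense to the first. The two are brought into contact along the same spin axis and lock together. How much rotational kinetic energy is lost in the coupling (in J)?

The coupling torques are internal; angular momentum about the shared axis is conserved.
Moments of inertia: I_A = ½(354)(0.0831)² = 1.222 kg·m²; I_B = ½(41.5)(0.142)² = 0.4184 kg·m².
Taking A's sense as positive: L = (1.222)(6.33) − (0.4184)(6.33) = 5.089 kg·m²·rad/s.
Combined I = 1.222 + 0.4184 = 1.641 kg·m².
ω_f = L / I = 5.089 / 1.641 = 3.102 rad/s.
KE_i = ½ΣIω² = 32.87 J; KE_f = ½(1.641)(3.102)² = 7.891 J.

ΔKE lost ≈ 25.0 J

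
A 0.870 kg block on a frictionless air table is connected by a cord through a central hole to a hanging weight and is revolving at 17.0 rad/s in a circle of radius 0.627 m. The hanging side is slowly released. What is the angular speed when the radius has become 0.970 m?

ω₂ ≈ 7.10 rad/s

The constraining force is radial, so m r² ω about the center is conserved.
ω₂ = ω₁ (r₁/r₂)² = (17.0)(0.627/0.970)² = 7.103 rad/s.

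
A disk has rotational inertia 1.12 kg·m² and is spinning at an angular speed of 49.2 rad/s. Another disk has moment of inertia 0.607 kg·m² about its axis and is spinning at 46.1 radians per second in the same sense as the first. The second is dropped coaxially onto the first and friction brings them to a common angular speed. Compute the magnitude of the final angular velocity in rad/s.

|ω_f| ≈ 48.1 rad/s

The coupling torques are internal; angular momentum about the shared axis is conserved.
Taking A's sense as positive: L = (1.120)(49.2) + (0.6070)(46.1) = 83.09 kg·m²·rad/s.
Combined I = 1.120 + 0.6070 = 1.727 kg·m².
ω_f = L / I = 83.09 / 1.727 = 48.11 rad/s.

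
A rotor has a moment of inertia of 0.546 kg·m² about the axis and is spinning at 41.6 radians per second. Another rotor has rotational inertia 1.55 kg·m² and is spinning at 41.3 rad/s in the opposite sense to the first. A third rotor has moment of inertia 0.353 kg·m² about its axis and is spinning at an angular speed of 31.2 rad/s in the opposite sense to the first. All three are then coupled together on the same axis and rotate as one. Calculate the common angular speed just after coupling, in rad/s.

|ω_f| ≈ 21.4 rad/s

No external torque acts about the common axis, so total angular momentum is conserved.
Taking A's sense as positive: L = (0.5460)(41.6) − (1.550)(41.3) − (0.3530)(31.2) = -52.31 kg·m²·rad/s.
Combined I = 0.5460 + 1.550 + 0.3530 = 2.449 kg·m².
ω_f = L / I = -52.31 / 2.449 = -21.36 rad/s.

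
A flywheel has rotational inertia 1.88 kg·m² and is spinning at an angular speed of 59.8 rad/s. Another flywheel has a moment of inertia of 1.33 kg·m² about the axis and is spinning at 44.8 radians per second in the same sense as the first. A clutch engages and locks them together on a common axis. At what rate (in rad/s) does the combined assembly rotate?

|ω_f| ≈ 53.6 rad/s

The coupling torques are internal; angular momentum about the shared axis is conserved.
Taking A's sense as positive: L = (1.880)(59.8) + (1.330)(44.8) = 172.0 kg·m²·rad/s.
Combined I = 1.880 + 1.330 = 3.210 kg·m².
ω_f = L / I = 172.0 / 3.210 = 53.59 rad/s.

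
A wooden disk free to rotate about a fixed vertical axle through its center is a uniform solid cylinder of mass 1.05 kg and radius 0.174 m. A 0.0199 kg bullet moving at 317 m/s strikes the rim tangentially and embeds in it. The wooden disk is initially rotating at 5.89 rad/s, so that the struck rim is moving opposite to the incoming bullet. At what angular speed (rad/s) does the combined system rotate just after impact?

|ω_f| ≈ 60.9 rad/s

The axle reaction passes through the axle and exerts no torque about it; angular momentum about the axle is conserved through the impact.
I_p = ½(1.05)(0.174)² = 0.01589 kg·m². Taking the sense of the bullet's angular momentum as positive, L_{bullet} = m v R = (0.0199)(317)(0.174) = 1.098 kg·m²/s.
L_i = −I_p ω_p + m v R = −(0.01589)(5.89) + 1.098 = 1.004 kg·m²/s.
After sticking, I_f = I_p + m R² = 0.01589 + (0.0199)(0.174)² = 0.01650 kg·m².
ω_f = L_i / I_f = 1.004 / 0.01650 = 60.86 rad/s.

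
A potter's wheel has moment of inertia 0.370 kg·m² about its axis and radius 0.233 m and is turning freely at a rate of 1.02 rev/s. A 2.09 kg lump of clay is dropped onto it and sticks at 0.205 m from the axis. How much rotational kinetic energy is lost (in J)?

No external torque acts about the axis; L_before = L_after.
Added inertia Σmr² = (2.09)(0.205)² = 0.08783 kg·m²; I_f = 0.3700 + 0.08783 = 0.4578 kg·m².
ω_f = I_p ω_i / I_f = (0.3700)(1.02) / 0.4578 = 0.8243 rev/s.
KE_i = ½(0.3700)(6.409 rad/s)² = 7.599 J; KE_f = ½(0.4578)(5.179)² = 6.141 J.

energy lost ≈ 1.46 J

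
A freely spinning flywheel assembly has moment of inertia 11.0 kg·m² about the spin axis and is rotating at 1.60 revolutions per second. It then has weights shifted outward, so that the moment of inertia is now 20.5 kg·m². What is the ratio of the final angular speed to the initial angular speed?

ω₂/ω₁ ≈ 0.537

No external torque acts about the spin axis, so angular momentum is conserved.
ω₂/ω₁ = I₁/I₂ = 11.00 / 20.50 = 0.5366.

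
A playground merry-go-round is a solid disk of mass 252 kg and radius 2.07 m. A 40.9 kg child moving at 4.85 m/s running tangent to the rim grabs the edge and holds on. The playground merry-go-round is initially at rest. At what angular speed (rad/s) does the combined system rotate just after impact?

|ω_f| ≈ 0.574 rad/s

About the axle the impulsive forces during the collision are internal, so angular momentum about that axis is conserved.
I_p = ½(252)(2.07)² = 539.9 kg·m². Taking the sense of the child's angular momentum as positive, L_{child} = m v R = (40.9)(4.85)(2.07) = 410.6 kg·m²/s.
L_i = 0 + 410.6 = 410.6 kg·m²/s.
After sticking, I_f = I_p + m R² = 539.9 + (40.9)(2.07)² = 715.1 kg·m².
ω_f = L_i / I_f = 410.6 / 715.1 = 0.5742 rad/s.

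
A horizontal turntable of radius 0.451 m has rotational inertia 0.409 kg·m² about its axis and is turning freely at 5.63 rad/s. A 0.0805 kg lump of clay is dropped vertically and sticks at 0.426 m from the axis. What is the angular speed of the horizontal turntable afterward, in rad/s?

ω_f ≈ 5.44 rad/s

The added mass arrives with no angular momentum about the axis, and any external torque about the axis is negligible, so the system's angular momentum is conserved.
Added inertia Σmr² = (0.0805)(0.426)² = 0.01461 kg·m²; I_f = 0.4090 + 0.01461 = 0.4236 kg·m².
ω_f = I_p ω_i / I_f = (0.4090)(5.63) / 0.4236 = 5.436 rad/s.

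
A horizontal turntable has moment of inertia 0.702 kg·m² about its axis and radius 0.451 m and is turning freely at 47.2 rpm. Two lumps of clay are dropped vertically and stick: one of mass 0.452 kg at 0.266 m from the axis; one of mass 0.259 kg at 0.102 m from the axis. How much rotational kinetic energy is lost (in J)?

energy lost ≈ 0.404 J

No external torque acts about the axis; L_before = L_after.
Added inertia Σmr² = (0.452)(0.266)² + (0.259)(0.102)² = 0.03468 kg·m²; I_f = 0.7020 + 0.03468 = 0.7367 kg·m².
ω_f = I_p ω_i / I_f = (0.7020)(47.2) / 0.7367 = 44.98 rpm.
KE_i = ½(0.7020)(4.943 rad/s)² = 8.575 J; KE_f = ½(0.7367)(4.710)² = 8.172 J.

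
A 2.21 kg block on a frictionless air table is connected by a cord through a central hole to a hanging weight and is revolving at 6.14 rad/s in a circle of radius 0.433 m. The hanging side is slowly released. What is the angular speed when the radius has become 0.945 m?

ω₂ ≈ 1.29 rad/s

The constraining force is radial, so m r² ω about the center is conserved.
ω₂ = ω₁ (r₁/r₂)² = (6.14)(0.433/0.945)² = 1.289 rad/s.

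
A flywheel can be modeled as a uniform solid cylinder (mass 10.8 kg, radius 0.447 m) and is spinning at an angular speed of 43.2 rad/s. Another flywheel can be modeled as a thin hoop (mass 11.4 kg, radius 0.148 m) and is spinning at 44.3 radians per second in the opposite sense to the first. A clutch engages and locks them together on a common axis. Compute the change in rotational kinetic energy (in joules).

ΔKE ≈ -776 J

No external torque acts about the common axis, so total angular momentum is conserved.
Moments of inertia: I_A = ½(10.8)(0.447)² = 1.079 kg·m²; I_B = (11.4)(0.148)² = 0.2497 kg·m².
Taking A's sense as positive: L = (1.079)(43.2) − (0.2497)(44.3) = 35.55 kg·m²·rad/s.
Combined I = 1.079 + 0.2497 = 1.329 kg·m².
ω_f = L / I = 35.55 / 1.329 = 26.76 rad/s.
KE_i = ½ΣIω² = 1252 J; KE_f = ½(1.329)(26.76)² = 475.6 J.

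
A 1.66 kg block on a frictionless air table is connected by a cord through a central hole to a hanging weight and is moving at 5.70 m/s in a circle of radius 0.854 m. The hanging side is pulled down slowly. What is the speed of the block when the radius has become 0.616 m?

v₂ ≈ 7.90 m/s

Central (radial) force ⇒ zero torque about the center ⇒ m v r is constant.
v₂ = v₁ r₁ / r₂ = (5.70)(0.854) / (0.616) = 7.902 m/s.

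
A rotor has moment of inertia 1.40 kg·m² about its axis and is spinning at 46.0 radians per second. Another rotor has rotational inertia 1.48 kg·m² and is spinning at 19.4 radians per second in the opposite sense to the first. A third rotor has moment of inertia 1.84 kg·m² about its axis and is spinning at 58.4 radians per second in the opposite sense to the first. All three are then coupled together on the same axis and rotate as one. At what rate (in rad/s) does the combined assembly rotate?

|ω_f| ≈ 15.2 rad/s

The coupling torques are internal; angular momentum about the shared axis is conserved.
Taking A's sense as positive: L = (1.400)(46.0) − (1.480)(19.4) − (1.840)(58.4) = -71.77 kg·m²·rad/s.
Combined I = 1.400 + 1.480 + 1.840 = 4.720 kg·m².
ω_f = L / I = -71.77 / 4.720 = -15.21 rad/s.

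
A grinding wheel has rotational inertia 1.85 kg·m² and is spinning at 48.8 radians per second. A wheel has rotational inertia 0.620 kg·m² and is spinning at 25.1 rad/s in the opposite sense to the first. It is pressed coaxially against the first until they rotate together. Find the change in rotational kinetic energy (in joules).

No external torque acts about the common axis, so total angular momentum is conserved.
Taking A's sense as positive: L = (1.850)(48.8) − (0.6200)(25.1) = 74.72 kg·m²·rad/s.
Combined I = 1.850 + 0.6200 = 2.470 kg·m².
ω_f = L / I = 74.72 / 2.470 = 30.25 rad/s.
KE_i = ½ΣIω² = 2398 J; KE_f = ½(2.470)(30.25)² = 1130 J.

ΔKE ≈ -1270 J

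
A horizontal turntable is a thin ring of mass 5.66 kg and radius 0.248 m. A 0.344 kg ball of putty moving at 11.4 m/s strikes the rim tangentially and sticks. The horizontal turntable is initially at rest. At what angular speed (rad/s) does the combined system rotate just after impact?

About the axle the impulsive forces during the collision are internal, so angular momentum about that axis is conserved.
I_p = (5.66)(0.248)² = 0.3481 kg·m². Taking the sense of the ball of putty's angular momentum as positive, L_{ball} = m v R = (0.344)(11.4)(0.248) = 0.9726 kg·m²/s.
L_i = 0 + 0.9726 = 0.9726 kg·m²/s.
After sticking, I_f = I_p + m R² = 0.3481 + (0.344)(0.248)² = 0.3693 kg·m².
ω_f = L_i / I_f = 0.9726 / 0.3693 = 2.634 rad/s.

|ω_f| ≈ 2.63 rad/s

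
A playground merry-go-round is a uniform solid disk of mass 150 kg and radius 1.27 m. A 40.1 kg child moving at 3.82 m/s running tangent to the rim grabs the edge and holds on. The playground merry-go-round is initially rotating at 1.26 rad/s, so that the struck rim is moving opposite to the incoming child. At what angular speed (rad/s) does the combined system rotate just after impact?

The axle reaction passes through the axle and exerts no torque about it; angular momentum about the axle is conserved through the impact.
I_p = ½(150)(1.27)² = 121.0 kg·m². Taking the sense of the child's angular momentum as positive, L_{child} = m v R = (40.1)(3.82)(1.27) = 194.5 kg·m²/s.
L_i = −I_p ω_p + m v R = −(121.0)(1.26) + 194.5 = 42.12 kg·m²/s.
After sticking, I_f = I_p + m R² = 121.0 + (40.1)(1.27)² = 185.6 kg·m².
ω_f = L_i / I_f = 42.12 / 185.6 = 0.2269 rad/s.

|ω_f| ≈ 0.227 rad/s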